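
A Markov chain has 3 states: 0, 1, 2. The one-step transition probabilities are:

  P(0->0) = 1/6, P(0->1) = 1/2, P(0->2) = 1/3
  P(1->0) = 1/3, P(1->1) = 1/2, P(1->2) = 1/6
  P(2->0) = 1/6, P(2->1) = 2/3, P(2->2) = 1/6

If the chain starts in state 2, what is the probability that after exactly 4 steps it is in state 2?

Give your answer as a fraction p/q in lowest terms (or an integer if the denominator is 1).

Answer: 271/1296

Derivation:
Computing P^4 by repeated multiplication:
P^1 =
  0: [1/6, 1/2, 1/3]
  1: [1/3, 1/2, 1/6]
  2: [1/6, 2/3, 1/6]
P^2 =
  0: [1/4, 5/9, 7/36]
  1: [1/4, 19/36, 2/9]
  2: [5/18, 19/36, 7/36]
P^3 =
  0: [7/27, 115/216, 5/24]
  1: [55/216, 29/54, 5/24]
  2: [55/216, 115/216, 23/108]
P^4 =
  0: [331/1296, 77/144, 17/81]
  1: [83/324, 77/144, 271/1296]
  2: [331/1296, 347/648, 271/1296]

(P^4)[2 -> 2] = 271/1296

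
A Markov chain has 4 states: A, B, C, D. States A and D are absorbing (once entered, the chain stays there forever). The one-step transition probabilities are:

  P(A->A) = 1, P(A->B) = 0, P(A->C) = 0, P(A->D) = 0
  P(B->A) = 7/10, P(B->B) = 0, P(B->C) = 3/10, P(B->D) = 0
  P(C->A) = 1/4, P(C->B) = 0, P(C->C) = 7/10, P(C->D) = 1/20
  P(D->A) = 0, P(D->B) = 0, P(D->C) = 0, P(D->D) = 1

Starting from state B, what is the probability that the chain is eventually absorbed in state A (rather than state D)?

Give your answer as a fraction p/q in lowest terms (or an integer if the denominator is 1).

Let a_i = P(absorbed in A | start in state i).
Boundary conditions: a_A = 1, a_D = 0.
For each transient state i, a_i = sum_j P(i->j) * a_j:
  a_B = 7/10*a_A + 0*a_B + 3/10*a_C + 0*a_D
  a_C = 1/4*a_A + 0*a_B + 7/10*a_C + 1/20*a_D

Substituting a_A = 1 and a_D = 0, rearrange to (I - Q) a = r where r[i] = P(i -> A):
  [1, -3/10] . (a_B, a_C) = 7/10
  [0, 3/10] . (a_B, a_C) = 1/4

Solving yields:
  a_B = 19/20
  a_C = 5/6

Starting state is B, so the absorption probability is a_B = 19/20.

Answer: 19/20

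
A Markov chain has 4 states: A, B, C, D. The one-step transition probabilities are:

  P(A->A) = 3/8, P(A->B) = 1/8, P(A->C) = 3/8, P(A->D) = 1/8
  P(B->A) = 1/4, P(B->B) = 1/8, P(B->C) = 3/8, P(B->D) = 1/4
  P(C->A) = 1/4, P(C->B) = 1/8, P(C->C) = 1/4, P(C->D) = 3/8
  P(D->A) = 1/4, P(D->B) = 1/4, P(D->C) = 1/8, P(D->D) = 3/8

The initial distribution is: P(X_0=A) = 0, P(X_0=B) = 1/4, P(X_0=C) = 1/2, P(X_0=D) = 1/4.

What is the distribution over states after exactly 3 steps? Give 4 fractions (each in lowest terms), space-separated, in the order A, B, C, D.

Answer: 73/256 331/2048 69/256 581/2048

Derivation:
Propagating the distribution step by step (d_{t+1} = d_t * P):
d_0 = (A=0, B=1/4, C=1/2, D=1/4)
  d_1[A] = 0*3/8 + 1/4*1/4 + 1/2*1/4 + 1/4*1/4 = 1/4
  d_1[B] = 0*1/8 + 1/4*1/8 + 1/2*1/8 + 1/4*1/4 = 5/32
  d_1[C] = 0*3/8 + 1/4*3/8 + 1/2*1/4 + 1/4*1/8 = 1/4
  d_1[D] = 0*1/8 + 1/4*1/4 + 1/2*3/8 + 1/4*3/8 = 11/32
d_1 = (A=1/4, B=5/32, C=1/4, D=11/32)
  d_2[A] = 1/4*3/8 + 5/32*1/4 + 1/4*1/4 + 11/32*1/4 = 9/32
  d_2[B] = 1/4*1/8 + 5/32*1/8 + 1/4*1/8 + 11/32*1/4 = 43/256
  d_2[C] = 1/4*3/8 + 5/32*3/8 + 1/4*1/4 + 11/32*1/8 = 33/128
  d_2[D] = 1/4*1/8 + 5/32*1/4 + 1/4*3/8 + 11/32*3/8 = 75/256
d_2 = (A=9/32, B=43/256, C=33/128, D=75/256)
  d_3[A] = 9/32*3/8 + 43/256*1/4 + 33/128*1/4 + 75/256*1/4 = 73/256
  d_3[B] = 9/32*1/8 + 43/256*1/8 + 33/128*1/8 + 75/256*1/4 = 331/2048
  d_3[C] = 9/32*3/8 + 43/256*3/8 + 33/128*1/4 + 75/256*1/8 = 69/256
  d_3[D] = 9/32*1/8 + 43/256*1/4 + 33/128*3/8 + 75/256*3/8 = 581/2048
d_3 = (A=73/256, B=331/2048, C=69/256, D=581/2048)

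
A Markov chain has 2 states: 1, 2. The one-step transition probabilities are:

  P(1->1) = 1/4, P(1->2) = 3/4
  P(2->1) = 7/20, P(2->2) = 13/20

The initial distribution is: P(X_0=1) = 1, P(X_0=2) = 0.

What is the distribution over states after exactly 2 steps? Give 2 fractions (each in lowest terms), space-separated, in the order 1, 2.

Propagating the distribution step by step (d_{t+1} = d_t * P):
d_0 = (1=1, 2=0)
  d_1[1] = 1*1/4 + 0*7/20 = 1/4
  d_1[2] = 1*3/4 + 0*13/20 = 3/4
d_1 = (1=1/4, 2=3/4)
  d_2[1] = 1/4*1/4 + 3/4*7/20 = 13/40
  d_2[2] = 1/4*3/4 + 3/4*13/20 = 27/40
d_2 = (1=13/40, 2=27/40)

Answer: 13/40 27/40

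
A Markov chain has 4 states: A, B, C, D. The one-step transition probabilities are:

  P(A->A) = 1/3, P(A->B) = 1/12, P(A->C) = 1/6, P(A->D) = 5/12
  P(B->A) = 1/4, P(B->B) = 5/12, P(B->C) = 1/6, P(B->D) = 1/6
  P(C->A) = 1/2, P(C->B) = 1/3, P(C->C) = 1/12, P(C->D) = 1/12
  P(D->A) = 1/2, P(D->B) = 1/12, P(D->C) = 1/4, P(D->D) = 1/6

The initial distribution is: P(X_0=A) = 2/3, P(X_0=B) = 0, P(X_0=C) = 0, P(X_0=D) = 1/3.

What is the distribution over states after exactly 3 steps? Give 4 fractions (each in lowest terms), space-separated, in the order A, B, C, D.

Answer: 2027/5184 313/1728 149/864 331/1296

Derivation:
Propagating the distribution step by step (d_{t+1} = d_t * P):
d_0 = (A=2/3, B=0, C=0, D=1/3)
  d_1[A] = 2/3*1/3 + 0*1/4 + 0*1/2 + 1/3*1/2 = 7/18
  d_1[B] = 2/3*1/12 + 0*5/12 + 0*1/3 + 1/3*1/12 = 1/12
  d_1[C] = 2/3*1/6 + 0*1/6 + 0*1/12 + 1/3*1/4 = 7/36
  d_1[D] = 2/3*5/12 + 0*1/6 + 0*1/12 + 1/3*1/6 = 1/3
d_1 = (A=7/18, B=1/12, C=7/36, D=1/3)
  d_2[A] = 7/18*1/3 + 1/12*1/4 + 7/36*1/2 + 1/3*1/2 = 179/432
  d_2[B] = 7/18*1/12 + 1/12*5/12 + 7/36*1/3 + 1/3*1/12 = 23/144
  d_2[C] = 7/18*1/6 + 1/12*1/6 + 7/36*1/12 + 1/3*1/4 = 77/432
  d_2[D] = 7/18*5/12 + 1/12*1/6 + 7/36*1/12 + 1/3*1/6 = 107/432
d_2 = (A=179/432, B=23/144, C=77/432, D=107/432)
  d_3[A] = 179/432*1/3 + 23/144*1/4 + 77/432*1/2 + 107/432*1/2 = 2027/5184
  d_3[B] = 179/432*1/12 + 23/144*5/12 + 77/432*1/3 + 107/432*1/12 = 313/1728
  d_3[C] = 179/432*1/6 + 23/144*1/6 + 77/432*1/12 + 107/432*1/4 = 149/864
  d_3[D] = 179/432*5/12 + 23/144*1/6 + 77/432*1/12 + 107/432*1/6 = 331/1296
d_3 = (A=2027/5184, B=313/1728, C=149/864, D=331/1296)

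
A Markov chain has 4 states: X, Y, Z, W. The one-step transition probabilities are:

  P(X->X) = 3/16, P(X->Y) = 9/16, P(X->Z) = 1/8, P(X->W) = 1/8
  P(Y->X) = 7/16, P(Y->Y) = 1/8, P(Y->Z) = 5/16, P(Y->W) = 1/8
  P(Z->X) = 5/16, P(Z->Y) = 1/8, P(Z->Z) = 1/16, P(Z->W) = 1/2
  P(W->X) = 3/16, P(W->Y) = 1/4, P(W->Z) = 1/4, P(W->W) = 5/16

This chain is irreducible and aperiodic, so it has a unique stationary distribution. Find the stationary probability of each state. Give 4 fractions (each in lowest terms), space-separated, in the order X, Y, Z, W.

The stationary distribution satisfies pi = pi * P, i.e.:
  pi_X = 3/16*pi_X + 7/16*pi_Y + 5/16*pi_Z + 3/16*pi_W
  pi_Y = 9/16*pi_X + 1/8*pi_Y + 1/8*pi_Z + 1/4*pi_W
  pi_Z = 1/8*pi_X + 5/16*pi_Y + 1/16*pi_Z + 1/4*pi_W
  pi_W = 1/8*pi_X + 1/8*pi_Y + 1/2*pi_Z + 5/16*pi_W
with normalization: pi_X + pi_Y + pi_Z + pi_W = 1.

Using the first 3 balance equations plus normalization, the linear system A*pi = b is:
  [-13/16, 7/16, 5/16, 3/16] . pi = 0
  [9/16, -7/8, 1/8, 1/4] . pi = 0
  [1/8, 5/16, -15/16, 1/4] . pi = 0
  [1, 1, 1, 1] . pi = 1

Solving yields:
  pi_X = 728/2585
  pi_Y = 131/470
  pi_Z = 1011/5170
  pi_W = 631/2585

Verification (pi * P):
  728/2585*3/16 + 131/470*7/16 + 1011/5170*5/16 + 631/2585*3/16 = 728/2585 = pi_X  (ok)
  728/2585*9/16 + 131/470*1/8 + 1011/5170*1/8 + 631/2585*1/4 = 131/470 = pi_Y  (ok)
  728/2585*1/8 + 131/470*5/16 + 1011/5170*1/16 + 631/2585*1/4 = 1011/5170 = pi_Z  (ok)
  728/2585*1/8 + 131/470*1/8 + 1011/5170*1/2 + 631/2585*5/16 = 631/2585 = pi_W  (ok)

Answer: 728/2585 131/470 1011/5170 631/2585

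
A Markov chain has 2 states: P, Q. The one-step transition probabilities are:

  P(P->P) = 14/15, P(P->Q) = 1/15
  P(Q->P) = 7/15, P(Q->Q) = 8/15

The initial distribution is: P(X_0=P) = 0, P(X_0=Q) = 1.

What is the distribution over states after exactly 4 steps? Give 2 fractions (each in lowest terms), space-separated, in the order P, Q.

Propagating the distribution step by step (d_{t+1} = d_t * P):
d_0 = (P=0, Q=1)
  d_1[P] = 0*14/15 + 1*7/15 = 7/15
  d_1[Q] = 0*1/15 + 1*8/15 = 8/15
d_1 = (P=7/15, Q=8/15)
  d_2[P] = 7/15*14/15 + 8/15*7/15 = 154/225
  d_2[Q] = 7/15*1/15 + 8/15*8/15 = 71/225
d_2 = (P=154/225, Q=71/225)
  d_3[P] = 154/225*14/15 + 71/225*7/15 = 2653/3375
  d_3[Q] = 154/225*1/15 + 71/225*8/15 = 722/3375
d_3 = (P=2653/3375, Q=722/3375)
  d_4[P] = 2653/3375*14/15 + 722/3375*7/15 = 42196/50625
  d_4[Q] = 2653/3375*1/15 + 722/3375*8/15 = 8429/50625
d_4 = (P=42196/50625, Q=8429/50625)

Answer: 42196/50625 8429/50625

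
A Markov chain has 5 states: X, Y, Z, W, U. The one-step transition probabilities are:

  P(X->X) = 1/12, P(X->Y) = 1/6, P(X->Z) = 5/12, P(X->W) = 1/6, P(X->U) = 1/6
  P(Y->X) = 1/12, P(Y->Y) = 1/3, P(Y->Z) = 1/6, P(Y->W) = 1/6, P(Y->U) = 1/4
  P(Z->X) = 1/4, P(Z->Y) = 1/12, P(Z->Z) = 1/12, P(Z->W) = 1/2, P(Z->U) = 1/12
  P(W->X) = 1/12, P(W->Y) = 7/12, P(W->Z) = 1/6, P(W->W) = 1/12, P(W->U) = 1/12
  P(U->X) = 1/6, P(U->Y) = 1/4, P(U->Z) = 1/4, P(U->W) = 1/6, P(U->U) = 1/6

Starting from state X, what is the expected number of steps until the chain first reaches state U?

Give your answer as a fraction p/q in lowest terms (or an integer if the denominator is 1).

Let h_i = expected steps to first reach U from state i.
Boundary: h_U = 0.
First-step equations for the other states:
  h_X = 1 + 1/12*h_X + 1/6*h_Y + 5/12*h_Z + 1/6*h_W + 1/6*h_U
  h_Y = 1 + 1/12*h_X + 1/3*h_Y + 1/6*h_Z + 1/6*h_W + 1/4*h_U
  h_Z = 1 + 1/4*h_X + 1/12*h_Y + 1/12*h_Z + 1/2*h_W + 1/12*h_U
  h_W = 1 + 1/12*h_X + 7/12*h_Y + 1/6*h_Z + 1/12*h_W + 1/12*h_U

Substituting h_U = 0 and rearranging gives the linear system (I - Q) h = 1:
  [11/12, -1/6, -5/12, -1/6] . (h_X, h_Y, h_Z, h_W) = 1
  [-1/12, 2/3, -1/6, -1/6] . (h_X, h_Y, h_Z, h_W) = 1
  [-1/4, -1/12, 11/12, -1/2] . (h_X, h_Y, h_Z, h_W) = 1
  [-1/12, -7/12, -1/6, 11/12] . (h_X, h_Y, h_Z, h_W) = 1

Solving yields:
  h_X = 26652/4111
  h_Y = 23400/4111
  h_Z = 28608/4111
  h_W = 27000/4111

Starting state is X, so the expected hitting time is h_X = 26652/4111.

Answer: 26652/4111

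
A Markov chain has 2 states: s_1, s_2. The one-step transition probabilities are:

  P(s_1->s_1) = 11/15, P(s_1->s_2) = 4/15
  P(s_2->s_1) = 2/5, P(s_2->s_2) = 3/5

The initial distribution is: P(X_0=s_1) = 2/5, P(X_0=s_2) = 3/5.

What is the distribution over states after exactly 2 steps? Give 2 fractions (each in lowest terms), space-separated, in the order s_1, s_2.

Propagating the distribution step by step (d_{t+1} = d_t * P):
d_0 = (s_1=2/5, s_2=3/5)
  d_1[s_1] = 2/5*11/15 + 3/5*2/5 = 8/15
  d_1[s_2] = 2/5*4/15 + 3/5*3/5 = 7/15
d_1 = (s_1=8/15, s_2=7/15)
  d_2[s_1] = 8/15*11/15 + 7/15*2/5 = 26/45
  d_2[s_2] = 8/15*4/15 + 7/15*3/5 = 19/45
d_2 = (s_1=26/45, s_2=19/45)

Answer: 26/45 19/45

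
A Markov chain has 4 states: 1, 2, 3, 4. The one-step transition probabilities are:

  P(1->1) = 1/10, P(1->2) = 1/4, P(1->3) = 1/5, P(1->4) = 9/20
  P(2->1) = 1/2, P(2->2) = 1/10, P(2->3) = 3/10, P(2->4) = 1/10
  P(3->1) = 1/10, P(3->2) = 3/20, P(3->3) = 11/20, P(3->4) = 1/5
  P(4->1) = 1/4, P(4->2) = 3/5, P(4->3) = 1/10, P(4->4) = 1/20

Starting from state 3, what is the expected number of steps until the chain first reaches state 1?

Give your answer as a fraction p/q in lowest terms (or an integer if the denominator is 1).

Let h_i = expected steps to first reach 1 from state i.
Boundary: h_1 = 0.
First-step equations for the other states:
  h_2 = 1 + 1/2*h_1 + 1/10*h_2 + 3/10*h_3 + 1/10*h_4
  h_3 = 1 + 1/10*h_1 + 3/20*h_2 + 11/20*h_3 + 1/5*h_4
  h_4 = 1 + 1/4*h_1 + 3/5*h_2 + 1/10*h_3 + 1/20*h_4

Substituting h_1 = 0 and rearranging gives the linear system (I - Q) h = 1:
  [9/10, -3/10, -1/10] . (h_2, h_3, h_4) = 1
  [-3/20, 9/20, -1/5] . (h_2, h_3, h_4) = 1
  [-3/5, -1/10, 19/20] . (h_2, h_3, h_4) = 1

Solving yields:
  h_2 = 1615/519
  h_3 = 835/173
  h_4 = 610/173

Starting state is 3, so the expected hitting time is h_3 = 835/173.

Answer: 835/173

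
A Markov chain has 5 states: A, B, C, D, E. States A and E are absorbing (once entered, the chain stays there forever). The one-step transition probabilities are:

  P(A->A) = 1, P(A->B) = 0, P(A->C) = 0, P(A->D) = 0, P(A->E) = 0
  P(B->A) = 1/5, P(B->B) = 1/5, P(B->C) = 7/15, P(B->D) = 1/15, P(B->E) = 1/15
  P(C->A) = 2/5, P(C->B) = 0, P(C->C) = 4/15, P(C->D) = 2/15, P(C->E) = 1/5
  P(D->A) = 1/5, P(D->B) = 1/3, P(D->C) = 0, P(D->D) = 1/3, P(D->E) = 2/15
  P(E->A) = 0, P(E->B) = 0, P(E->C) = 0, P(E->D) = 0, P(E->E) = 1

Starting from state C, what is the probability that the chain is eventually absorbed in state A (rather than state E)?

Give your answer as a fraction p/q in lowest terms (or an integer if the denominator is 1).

Answer: 792/1195

Derivation:
Let a_i = P(absorbed in A | start in state i).
Boundary conditions: a_A = 1, a_E = 0.
For each transient state i, a_i = sum_j P(i->j) * a_j:
  a_B = 1/5*a_A + 1/5*a_B + 7/15*a_C + 1/15*a_D + 1/15*a_E
  a_C = 2/5*a_A + 0*a_B + 4/15*a_C + 2/15*a_D + 1/5*a_E
  a_D = 1/5*a_A + 1/3*a_B + 0*a_C + 1/3*a_D + 2/15*a_E

Substituting a_A = 1 and a_E = 0, rearrange to (I - Q) a = r where r[i] = P(i -> A):
  [4/5, -7/15, -1/15] . (a_B, a_C, a_D) = 1/5
  [0, 11/15, -2/15] . (a_B, a_C, a_D) = 2/5
  [-1/3, 0, 2/3] . (a_B, a_C, a_D) = 1/5

Solving yields:
  a_B = 165/239
  a_C = 792/1195
  a_D = 771/1195

Starting state is C, so the absorption probability is a_C = 792/1195.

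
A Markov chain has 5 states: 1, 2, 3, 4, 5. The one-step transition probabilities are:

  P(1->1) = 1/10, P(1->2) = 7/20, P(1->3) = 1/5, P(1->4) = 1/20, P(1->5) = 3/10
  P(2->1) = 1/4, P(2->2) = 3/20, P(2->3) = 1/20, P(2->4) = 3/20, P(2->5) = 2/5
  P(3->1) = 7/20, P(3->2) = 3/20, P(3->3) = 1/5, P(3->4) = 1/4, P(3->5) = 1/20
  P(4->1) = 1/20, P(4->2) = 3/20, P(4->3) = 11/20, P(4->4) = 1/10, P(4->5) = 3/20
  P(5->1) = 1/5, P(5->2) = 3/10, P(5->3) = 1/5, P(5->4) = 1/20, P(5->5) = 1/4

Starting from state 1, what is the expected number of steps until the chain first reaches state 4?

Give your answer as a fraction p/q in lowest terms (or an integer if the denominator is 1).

Let h_i = expected steps to first reach 4 from state i.
Boundary: h_4 = 0.
First-step equations for the other states:
  h_1 = 1 + 1/10*h_1 + 7/20*h_2 + 1/5*h_3 + 1/20*h_4 + 3/10*h_5
  h_2 = 1 + 1/4*h_1 + 3/20*h_2 + 1/20*h_3 + 3/20*h_4 + 2/5*h_5
  h_3 = 1 + 7/20*h_1 + 3/20*h_2 + 1/5*h_3 + 1/4*h_4 + 1/20*h_5
  h_5 = 1 + 1/5*h_1 + 3/10*h_2 + 1/5*h_3 + 1/20*h_4 + 1/4*h_5

Substituting h_4 = 0 and rearranging gives the linear system (I - Q) h = 1:
  [9/10, -7/20, -1/5, -3/10] . (h_1, h_2, h_3, h_5) = 1
  [-1/4, 17/20, -1/20, -2/5] . (h_1, h_2, h_3, h_5) = 1
  [-7/20, -3/20, 4/5, -1/20] . (h_1, h_2, h_3, h_5) = 1
  [-1/5, -3/10, -1/5, 3/4] . (h_1, h_2, h_3, h_5) = 1

Solving yields:
  h_1 = 39532/4259
  h_2 = 37180/4259
  h_3 = 32068/4259
  h_5 = 39644/4259

Starting state is 1, so the expected hitting time is h_1 = 39532/4259.

Answer: 39532/4259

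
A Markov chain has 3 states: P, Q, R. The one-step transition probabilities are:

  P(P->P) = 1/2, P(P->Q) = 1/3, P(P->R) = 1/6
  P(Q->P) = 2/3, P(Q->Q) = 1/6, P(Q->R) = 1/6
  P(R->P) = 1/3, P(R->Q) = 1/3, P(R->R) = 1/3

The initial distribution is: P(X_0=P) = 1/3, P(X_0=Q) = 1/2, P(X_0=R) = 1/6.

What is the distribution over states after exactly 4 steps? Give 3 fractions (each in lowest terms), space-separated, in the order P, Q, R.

Answer: 1999/3888 247/864 1555/7776

Derivation:
Propagating the distribution step by step (d_{t+1} = d_t * P):
d_0 = (P=1/3, Q=1/2, R=1/6)
  d_1[P] = 1/3*1/2 + 1/2*2/3 + 1/6*1/3 = 5/9
  d_1[Q] = 1/3*1/3 + 1/2*1/6 + 1/6*1/3 = 1/4
  d_1[R] = 1/3*1/6 + 1/2*1/6 + 1/6*1/3 = 7/36
d_1 = (P=5/9, Q=1/4, R=7/36)
  d_2[P] = 5/9*1/2 + 1/4*2/3 + 7/36*1/3 = 55/108
  d_2[Q] = 5/9*1/3 + 1/4*1/6 + 7/36*1/3 = 7/24
  d_2[R] = 5/9*1/6 + 1/4*1/6 + 7/36*1/3 = 43/216
d_2 = (P=55/108, Q=7/24, R=43/216)
  d_3[P] = 55/108*1/2 + 7/24*2/3 + 43/216*1/3 = 167/324
  d_3[Q] = 55/108*1/3 + 7/24*1/6 + 43/216*1/3 = 41/144
  d_3[R] = 55/108*1/6 + 7/24*1/6 + 43/216*1/3 = 259/1296
d_3 = (P=167/324, Q=41/144, R=259/1296)
  d_4[P] = 167/324*1/2 + 41/144*2/3 + 259/1296*1/3 = 1999/3888
  d_4[Q] = 167/324*1/3 + 41/144*1/6 + 259/1296*1/3 = 247/864
  d_4[R] = 167/324*1/6 + 41/144*1/6 + 259/1296*1/3 = 1555/7776
d_4 = (P=1999/3888, Q=247/864, R=1555/7776)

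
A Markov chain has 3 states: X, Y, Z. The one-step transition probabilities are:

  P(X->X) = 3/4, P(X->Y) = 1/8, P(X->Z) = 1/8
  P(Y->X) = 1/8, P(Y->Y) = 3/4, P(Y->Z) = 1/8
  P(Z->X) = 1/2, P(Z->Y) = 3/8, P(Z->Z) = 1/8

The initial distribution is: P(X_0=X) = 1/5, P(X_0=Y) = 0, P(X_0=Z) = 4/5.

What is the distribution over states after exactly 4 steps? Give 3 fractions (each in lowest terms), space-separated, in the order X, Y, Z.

Answer: 1969/4096 1615/4096 1/8

Derivation:
Propagating the distribution step by step (d_{t+1} = d_t * P):
d_0 = (X=1/5, Y=0, Z=4/5)
  d_1[X] = 1/5*3/4 + 0*1/8 + 4/5*1/2 = 11/20
  d_1[Y] = 1/5*1/8 + 0*3/4 + 4/5*3/8 = 13/40
  d_1[Z] = 1/5*1/8 + 0*1/8 + 4/5*1/8 = 1/8
d_1 = (X=11/20, Y=13/40, Z=1/8)
  d_2[X] = 11/20*3/4 + 13/40*1/8 + 1/8*1/2 = 33/64
  d_2[Y] = 11/20*1/8 + 13/40*3/4 + 1/8*3/8 = 23/64
  d_2[Z] = 11/20*1/8 + 13/40*1/8 + 1/8*1/8 = 1/8
d_2 = (X=33/64, Y=23/64, Z=1/8)
  d_3[X] = 33/64*3/4 + 23/64*1/8 + 1/8*1/2 = 253/512
  d_3[Y] = 33/64*1/8 + 23/64*3/4 + 1/8*3/8 = 195/512
  d_3[Z] = 33/64*1/8 + 23/64*1/8 + 1/8*1/8 = 1/8
d_3 = (X=253/512, Y=195/512, Z=1/8)
  d_4[X] = 253/512*3/4 + 195/512*1/8 + 1/8*1/2 = 1969/4096
  d_4[Y] = 253/512*1/8 + 195/512*3/4 + 1/8*3/8 = 1615/4096
  d_4[Z] = 253/512*1/8 + 195/512*1/8 + 1/8*1/8 = 1/8
d_4 = (X=1969/4096, Y=1615/4096, Z=1/8)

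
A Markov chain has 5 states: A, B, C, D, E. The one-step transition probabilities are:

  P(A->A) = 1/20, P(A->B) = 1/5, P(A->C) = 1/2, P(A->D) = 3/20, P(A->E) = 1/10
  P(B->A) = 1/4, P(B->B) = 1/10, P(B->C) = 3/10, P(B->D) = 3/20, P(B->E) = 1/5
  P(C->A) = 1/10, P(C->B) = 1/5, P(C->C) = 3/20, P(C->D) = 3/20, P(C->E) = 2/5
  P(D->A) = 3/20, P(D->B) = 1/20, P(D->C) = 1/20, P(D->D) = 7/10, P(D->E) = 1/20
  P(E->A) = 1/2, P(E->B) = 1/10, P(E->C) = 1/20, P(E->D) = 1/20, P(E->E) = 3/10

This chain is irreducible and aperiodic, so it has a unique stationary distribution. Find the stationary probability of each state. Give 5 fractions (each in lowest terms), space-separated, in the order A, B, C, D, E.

Answer: 389/1938 161/1292 1477/7752 375/1292 501/2584

Derivation:
The stationary distribution satisfies pi = pi * P, i.e.:
  pi_A = 1/20*pi_A + 1/4*pi_B + 1/10*pi_C + 3/20*pi_D + 1/2*pi_E
  pi_B = 1/5*pi_A + 1/10*pi_B + 1/5*pi_C + 1/20*pi_D + 1/10*pi_E
  pi_C = 1/2*pi_A + 3/10*pi_B + 3/20*pi_C + 1/20*pi_D + 1/20*pi_E
  pi_D = 3/20*pi_A + 3/20*pi_B + 3/20*pi_C + 7/10*pi_D + 1/20*pi_E
  pi_E = 1/10*pi_A + 1/5*pi_B + 2/5*pi_C + 1/20*pi_D + 3/10*pi_E
with normalization: pi_A + pi_B + pi_C + pi_D + pi_E = 1.

Using the first 4 balance equations plus normalization, the linear system A*pi = b is:
  [-19/20, 1/4, 1/10, 3/20, 1/2] . pi = 0
  [1/5, -9/10, 1/5, 1/20, 1/10] . pi = 0
  [1/2, 3/10, -17/20, 1/20, 1/20] . pi = 0
  [3/20, 3/20, 3/20, -3/10, 1/20] . pi = 0
  [1, 1, 1, 1, 1] . pi = 1

Solving yields:
  pi_A = 389/1938
  pi_B = 161/1292
  pi_C = 1477/7752
  pi_D = 375/1292
  pi_E = 501/2584

Verification (pi * P):
  389/1938*1/20 + 161/1292*1/4 + 1477/7752*1/10 + 375/1292*3/20 + 501/2584*1/2 = 389/1938 = pi_A  (ok)
  389/1938*1/5 + 161/1292*1/10 + 1477/7752*1/5 + 375/1292*1/20 + 501/2584*1/10 = 161/1292 = pi_B  (ok)
  389/1938*1/2 + 161/1292*3/10 + 1477/7752*3/20 + 375/1292*1/20 + 501/2584*1/20 = 1477/7752 = pi_C  (ok)
  389/1938*3/20 + 161/1292*3/20 + 1477/7752*3/20 + 375/1292*7/10 + 501/2584*1/20 = 375/1292 = pi_D  (ok)
  389/1938*1/10 + 161/1292*1/5 + 1477/7752*2/5 + 375/1292*1/20 + 501/2584*3/10 = 501/2584 = pi_E  (ok)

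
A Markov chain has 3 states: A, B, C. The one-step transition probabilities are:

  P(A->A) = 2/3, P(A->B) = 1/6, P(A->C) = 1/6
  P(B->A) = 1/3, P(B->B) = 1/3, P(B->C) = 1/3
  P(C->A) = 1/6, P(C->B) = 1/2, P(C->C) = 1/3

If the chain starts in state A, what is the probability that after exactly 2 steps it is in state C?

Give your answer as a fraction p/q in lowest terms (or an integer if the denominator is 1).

Answer: 2/9

Derivation:
Computing P^2 by repeated multiplication:
P^1 =
  A: [2/3, 1/6, 1/6]
  B: [1/3, 1/3, 1/3]
  C: [1/6, 1/2, 1/3]
P^2 =
  A: [19/36, 1/4, 2/9]
  B: [7/18, 1/3, 5/18]
  C: [1/3, 13/36, 11/36]

(P^2)[A -> C] = 2/9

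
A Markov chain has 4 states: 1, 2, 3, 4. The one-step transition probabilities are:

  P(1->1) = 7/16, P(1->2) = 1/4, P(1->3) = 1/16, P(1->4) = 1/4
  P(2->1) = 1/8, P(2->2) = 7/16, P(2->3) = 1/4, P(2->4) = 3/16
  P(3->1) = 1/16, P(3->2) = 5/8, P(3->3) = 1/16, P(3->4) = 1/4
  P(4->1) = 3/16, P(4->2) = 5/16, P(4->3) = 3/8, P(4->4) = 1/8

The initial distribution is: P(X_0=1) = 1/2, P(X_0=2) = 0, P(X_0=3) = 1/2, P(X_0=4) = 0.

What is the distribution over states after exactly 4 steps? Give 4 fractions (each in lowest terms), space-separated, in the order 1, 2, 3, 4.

Propagating the distribution step by step (d_{t+1} = d_t * P):
d_0 = (1=1/2, 2=0, 3=1/2, 4=0)
  d_1[1] = 1/2*7/16 + 0*1/8 + 1/2*1/16 + 0*3/16 = 1/4
  d_1[2] = 1/2*1/4 + 0*7/16 + 1/2*5/8 + 0*5/16 = 7/16
  d_1[3] = 1/2*1/16 + 0*1/4 + 1/2*1/16 + 0*3/8 = 1/16
  d_1[4] = 1/2*1/4 + 0*3/16 + 1/2*1/4 + 0*1/8 = 1/4
d_1 = (1=1/4, 2=7/16, 3=1/16, 4=1/4)
  d_2[1] = 1/4*7/16 + 7/16*1/8 + 1/16*1/16 + 1/4*3/16 = 55/256
  d_2[2] = 1/4*1/4 + 7/16*7/16 + 1/16*5/8 + 1/4*5/16 = 95/256
  d_2[3] = 1/4*1/16 + 7/16*1/4 + 1/16*1/16 + 1/4*3/8 = 57/256
  d_2[4] = 1/4*1/4 + 7/16*3/16 + 1/16*1/4 + 1/4*1/8 = 49/256
d_2 = (1=55/256, 2=95/256, 3=57/256, 4=49/256)
  d_3[1] = 55/256*7/16 + 95/256*1/8 + 57/256*1/16 + 49/256*3/16 = 779/4096
  d_3[2] = 55/256*1/4 + 95/256*7/16 + 57/256*5/8 + 49/256*5/16 = 425/1024
  d_3[3] = 55/256*1/16 + 95/256*1/4 + 57/256*1/16 + 49/256*3/8 = 393/2048
  d_3[4] = 55/256*1/4 + 95/256*3/16 + 57/256*1/4 + 49/256*1/8 = 831/4096
d_3 = (1=779/4096, 2=425/1024, 3=393/2048, 4=831/4096)
  d_4[1] = 779/4096*7/16 + 425/1024*1/8 + 393/2048*1/16 + 831/4096*3/16 = 3033/16384
  d_4[2] = 779/4096*1/4 + 425/1024*7/16 + 393/2048*5/8 + 831/4096*5/16 = 27031/65536
  d_4[3] = 779/4096*1/16 + 425/1024*1/4 + 393/2048*1/16 + 831/4096*3/8 = 13351/65536
  d_4[4] = 779/4096*1/4 + 425/1024*3/16 + 393/2048*1/4 + 831/4096*1/8 = 6511/32768
d_4 = (1=3033/16384, 2=27031/65536, 3=13351/65536, 4=6511/32768)

Answer: 3033/16384 27031/65536 13351/65536 6511/32768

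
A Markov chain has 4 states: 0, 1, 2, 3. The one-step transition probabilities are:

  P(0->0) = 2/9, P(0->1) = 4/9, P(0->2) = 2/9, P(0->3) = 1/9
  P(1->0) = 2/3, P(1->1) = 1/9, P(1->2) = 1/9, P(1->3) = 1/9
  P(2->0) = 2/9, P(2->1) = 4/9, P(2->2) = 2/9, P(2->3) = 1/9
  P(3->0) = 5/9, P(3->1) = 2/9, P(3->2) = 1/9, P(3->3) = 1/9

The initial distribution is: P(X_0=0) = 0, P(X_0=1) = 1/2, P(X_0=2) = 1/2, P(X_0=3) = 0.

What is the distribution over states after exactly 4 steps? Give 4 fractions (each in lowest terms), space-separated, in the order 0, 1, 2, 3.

Propagating the distribution step by step (d_{t+1} = d_t * P):
d_0 = (0=0, 1=1/2, 2=1/2, 3=0)
  d_1[0] = 0*2/9 + 1/2*2/3 + 1/2*2/9 + 0*5/9 = 4/9
  d_1[1] = 0*4/9 + 1/2*1/9 + 1/2*4/9 + 0*2/9 = 5/18
  d_1[2] = 0*2/9 + 1/2*1/9 + 1/2*2/9 + 0*1/9 = 1/6
  d_1[3] = 0*1/9 + 1/2*1/9 + 1/2*1/9 + 0*1/9 = 1/9
d_1 = (0=4/9, 1=5/18, 2=1/6, 3=1/9)
  d_2[0] = 4/9*2/9 + 5/18*2/3 + 1/6*2/9 + 1/9*5/9 = 31/81
  d_2[1] = 4/9*4/9 + 5/18*1/9 + 1/6*4/9 + 1/9*2/9 = 53/162
  d_2[2] = 4/9*2/9 + 5/18*1/9 + 1/6*2/9 + 1/9*1/9 = 29/162
  d_2[3] = 4/9*1/9 + 5/18*1/9 + 1/6*1/9 + 1/9*1/9 = 1/9
d_2 = (0=31/81, 1=53/162, 2=29/162, 3=1/9)
  d_3[0] = 31/81*2/9 + 53/162*2/3 + 29/162*2/9 + 1/9*5/9 = 295/729
  d_3[1] = 31/81*4/9 + 53/162*1/9 + 29/162*4/9 + 1/9*2/9 = 151/486
  d_3[2] = 31/81*2/9 + 53/162*1/9 + 29/162*2/9 + 1/9*1/9 = 253/1458
  d_3[3] = 31/81*1/9 + 53/162*1/9 + 29/162*1/9 + 1/9*1/9 = 1/9
d_3 = (0=295/729, 1=151/486, 2=253/1458, 3=1/9)
  d_4[0] = 295/729*2/9 + 151/486*2/3 + 253/1458*2/9 + 1/9*5/9 = 869/2187
  d_4[1] = 295/729*4/9 + 151/486*1/9 + 253/1458*4/9 + 1/9*2/9 = 461/1458
  d_4[2] = 295/729*2/9 + 151/486*1/9 + 253/1458*2/9 + 1/9*1/9 = 767/4374
  d_4[3] = 295/729*1/9 + 151/486*1/9 + 253/1458*1/9 + 1/9*1/9 = 1/9
d_4 = (0=869/2187, 1=461/1458, 2=767/4374, 3=1/9)

Answer: 869/2187 461/1458 767/4374 1/9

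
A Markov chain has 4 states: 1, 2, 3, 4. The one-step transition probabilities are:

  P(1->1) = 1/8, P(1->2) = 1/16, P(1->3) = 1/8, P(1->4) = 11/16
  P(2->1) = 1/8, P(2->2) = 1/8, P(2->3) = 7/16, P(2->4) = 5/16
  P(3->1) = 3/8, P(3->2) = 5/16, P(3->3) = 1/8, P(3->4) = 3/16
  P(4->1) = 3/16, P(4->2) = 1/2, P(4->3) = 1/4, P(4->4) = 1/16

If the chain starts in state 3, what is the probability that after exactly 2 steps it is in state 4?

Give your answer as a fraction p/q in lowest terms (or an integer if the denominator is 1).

Answer: 25/64

Derivation:
Computing P^2 by repeated multiplication:
P^1 =
  1: [1/8, 1/16, 1/8, 11/16]
  2: [1/8, 1/8, 7/16, 5/16]
  3: [3/8, 5/16, 1/8, 3/16]
  4: [3/16, 1/2, 1/4, 1/16]
P^2 =
  1: [51/256, 51/128, 59/256, 11/64]
  2: [65/256, 81/256, 13/64, 29/128]
  3: [43/256, 25/128, 63/256, 25/64]
  4: [49/256, 47/256, 37/128, 43/128]

(P^2)[3 -> 4] = 25/64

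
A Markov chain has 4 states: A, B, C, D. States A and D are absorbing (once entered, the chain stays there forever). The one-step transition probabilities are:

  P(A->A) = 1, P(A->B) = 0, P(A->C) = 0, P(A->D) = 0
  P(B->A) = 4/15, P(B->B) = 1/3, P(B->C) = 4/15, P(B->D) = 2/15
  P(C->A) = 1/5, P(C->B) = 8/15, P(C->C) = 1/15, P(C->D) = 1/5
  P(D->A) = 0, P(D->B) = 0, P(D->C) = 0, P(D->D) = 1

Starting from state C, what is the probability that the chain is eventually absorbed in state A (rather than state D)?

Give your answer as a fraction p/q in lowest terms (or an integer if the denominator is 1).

Answer: 31/54

Derivation:
Let a_i = P(absorbed in A | start in state i).
Boundary conditions: a_A = 1, a_D = 0.
For each transient state i, a_i = sum_j P(i->j) * a_j:
  a_B = 4/15*a_A + 1/3*a_B + 4/15*a_C + 2/15*a_D
  a_C = 1/5*a_A + 8/15*a_B + 1/15*a_C + 1/5*a_D

Substituting a_A = 1 and a_D = 0, rearrange to (I - Q) a = r where r[i] = P(i -> A):
  [2/3, -4/15] . (a_B, a_C) = 4/15
  [-8/15, 14/15] . (a_B, a_C) = 1/5

Solving yields:
  a_B = 17/27
  a_C = 31/54

Starting state is C, so the absorption probability is a_C = 31/54.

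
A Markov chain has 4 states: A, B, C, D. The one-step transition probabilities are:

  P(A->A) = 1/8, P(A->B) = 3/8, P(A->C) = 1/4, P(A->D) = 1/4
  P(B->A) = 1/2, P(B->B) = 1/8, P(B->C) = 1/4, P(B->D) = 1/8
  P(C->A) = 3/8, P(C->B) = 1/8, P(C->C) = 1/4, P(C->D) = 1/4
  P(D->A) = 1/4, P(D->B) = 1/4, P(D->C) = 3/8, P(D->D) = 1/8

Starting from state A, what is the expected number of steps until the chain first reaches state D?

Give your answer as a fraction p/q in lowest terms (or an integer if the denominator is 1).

Answer: 32/7

Derivation:
Let h_i = expected steps to first reach D from state i.
Boundary: h_D = 0.
First-step equations for the other states:
  h_A = 1 + 1/8*h_A + 3/8*h_B + 1/4*h_C + 1/4*h_D
  h_B = 1 + 1/2*h_A + 1/8*h_B + 1/4*h_C + 1/8*h_D
  h_C = 1 + 3/8*h_A + 1/8*h_B + 1/4*h_C + 1/4*h_D

Substituting h_D = 0 and rearranging gives the linear system (I - Q) h = 1:
  [7/8, -3/8, -1/4] . (h_A, h_B, h_C) = 1
  [-1/2, 7/8, -1/4] . (h_A, h_B, h_C) = 1
  [-3/8, -1/8, 3/4] . (h_A, h_B, h_C) = 1

Solving yields:
  h_A = 32/7
  h_B = 176/35
  h_C = 156/35

Starting state is A, so the expected hitting time is h_A = 32/7.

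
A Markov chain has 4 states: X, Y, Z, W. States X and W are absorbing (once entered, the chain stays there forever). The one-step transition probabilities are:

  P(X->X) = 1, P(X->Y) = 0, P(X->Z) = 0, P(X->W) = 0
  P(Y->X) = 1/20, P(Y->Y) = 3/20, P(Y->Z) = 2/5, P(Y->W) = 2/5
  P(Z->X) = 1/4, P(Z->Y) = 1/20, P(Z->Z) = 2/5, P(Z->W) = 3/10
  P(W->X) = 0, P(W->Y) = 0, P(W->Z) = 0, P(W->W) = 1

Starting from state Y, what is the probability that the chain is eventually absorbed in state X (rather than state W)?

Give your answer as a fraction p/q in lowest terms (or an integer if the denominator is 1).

Answer: 13/49

Derivation:
Let a_i = P(absorbed in X | start in state i).
Boundary conditions: a_X = 1, a_W = 0.
For each transient state i, a_i = sum_j P(i->j) * a_j:
  a_Y = 1/20*a_X + 3/20*a_Y + 2/5*a_Z + 2/5*a_W
  a_Z = 1/4*a_X + 1/20*a_Y + 2/5*a_Z + 3/10*a_W

Substituting a_X = 1 and a_W = 0, rearrange to (I - Q) a = r where r[i] = P(i -> X):
  [17/20, -2/5] . (a_Y, a_Z) = 1/20
  [-1/20, 3/5] . (a_Y, a_Z) = 1/4

Solving yields:
  a_Y = 13/49
  a_Z = 43/98

Starting state is Y, so the absorption probability is a_Y = 13/49.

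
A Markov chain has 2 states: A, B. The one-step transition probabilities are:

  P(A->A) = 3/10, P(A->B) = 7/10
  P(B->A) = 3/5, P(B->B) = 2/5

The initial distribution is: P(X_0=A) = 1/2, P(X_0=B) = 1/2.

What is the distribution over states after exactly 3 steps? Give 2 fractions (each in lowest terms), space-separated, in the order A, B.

Propagating the distribution step by step (d_{t+1} = d_t * P):
d_0 = (A=1/2, B=1/2)
  d_1[A] = 1/2*3/10 + 1/2*3/5 = 9/20
  d_1[B] = 1/2*7/10 + 1/2*2/5 = 11/20
d_1 = (A=9/20, B=11/20)
  d_2[A] = 9/20*3/10 + 11/20*3/5 = 93/200
  d_2[B] = 9/20*7/10 + 11/20*2/5 = 107/200
d_2 = (A=93/200, B=107/200)
  d_3[A] = 93/200*3/10 + 107/200*3/5 = 921/2000
  d_3[B] = 93/200*7/10 + 107/200*2/5 = 1079/2000
d_3 = (A=921/2000, B=1079/2000)

Answer: 921/2000 1079/2000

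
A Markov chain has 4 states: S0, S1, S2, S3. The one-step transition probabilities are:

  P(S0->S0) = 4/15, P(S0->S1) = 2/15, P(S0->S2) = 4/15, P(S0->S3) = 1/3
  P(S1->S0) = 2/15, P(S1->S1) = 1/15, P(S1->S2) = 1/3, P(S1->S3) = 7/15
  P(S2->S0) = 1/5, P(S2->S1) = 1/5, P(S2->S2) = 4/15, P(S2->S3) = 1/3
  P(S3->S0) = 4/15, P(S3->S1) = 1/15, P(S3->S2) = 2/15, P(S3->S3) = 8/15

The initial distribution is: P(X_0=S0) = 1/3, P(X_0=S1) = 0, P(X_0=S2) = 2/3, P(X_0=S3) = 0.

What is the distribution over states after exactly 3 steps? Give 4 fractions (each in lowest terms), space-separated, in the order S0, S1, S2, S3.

Propagating the distribution step by step (d_{t+1} = d_t * P):
d_0 = (S0=1/3, S1=0, S2=2/3, S3=0)
  d_1[S0] = 1/3*4/15 + 0*2/15 + 2/3*1/5 + 0*4/15 = 2/9
  d_1[S1] = 1/3*2/15 + 0*1/15 + 2/3*1/5 + 0*1/15 = 8/45
  d_1[S2] = 1/3*4/15 + 0*1/3 + 2/3*4/15 + 0*2/15 = 4/15
  d_1[S3] = 1/3*1/3 + 0*7/15 + 2/3*1/3 + 0*8/15 = 1/3
d_1 = (S0=2/9, S1=8/45, S2=4/15, S3=1/3)
  d_2[S0] = 2/9*4/15 + 8/45*2/15 + 4/15*1/5 + 1/3*4/15 = 152/675
  d_2[S1] = 2/9*2/15 + 8/45*1/15 + 4/15*1/5 + 1/3*1/15 = 79/675
  d_2[S2] = 2/9*4/15 + 8/45*1/3 + 4/15*4/15 + 1/3*2/15 = 158/675
  d_2[S3] = 2/9*1/3 + 8/45*7/15 + 4/15*1/3 + 1/3*8/15 = 286/675
d_2 = (S0=152/675, S1=79/675, S2=158/675, S3=286/675)
  d_3[S0] = 152/675*4/15 + 79/675*2/15 + 158/675*1/5 + 286/675*4/15 = 2384/10125
  d_3[S1] = 152/675*2/15 + 79/675*1/15 + 158/675*1/5 + 286/675*1/15 = 127/1125
  d_3[S2] = 152/675*4/15 + 79/675*1/3 + 158/675*4/15 + 286/675*2/15 = 2207/10125
  d_3[S3] = 152/675*1/3 + 79/675*7/15 + 158/675*1/3 + 286/675*8/15 = 4391/10125
d_3 = (S0=2384/10125, S1=127/1125, S2=2207/10125, S3=4391/10125)

Answer: 2384/10125 127/1125 2207/10125 4391/10125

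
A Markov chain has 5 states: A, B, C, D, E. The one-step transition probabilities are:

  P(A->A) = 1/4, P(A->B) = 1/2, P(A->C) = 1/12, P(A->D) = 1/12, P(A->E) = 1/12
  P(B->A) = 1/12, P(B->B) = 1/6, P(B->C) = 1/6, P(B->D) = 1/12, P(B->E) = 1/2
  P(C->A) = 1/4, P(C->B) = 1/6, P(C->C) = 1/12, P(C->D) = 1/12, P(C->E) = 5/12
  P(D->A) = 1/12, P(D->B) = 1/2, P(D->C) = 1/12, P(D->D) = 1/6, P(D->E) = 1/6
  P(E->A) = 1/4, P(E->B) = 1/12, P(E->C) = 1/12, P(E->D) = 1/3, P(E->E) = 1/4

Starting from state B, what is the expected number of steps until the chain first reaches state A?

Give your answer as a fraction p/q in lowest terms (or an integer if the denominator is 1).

Let h_i = expected steps to first reach A from state i.
Boundary: h_A = 0.
First-step equations for the other states:
  h_B = 1 + 1/12*h_A + 1/6*h_B + 1/6*h_C + 1/12*h_D + 1/2*h_E
  h_C = 1 + 1/4*h_A + 1/6*h_B + 1/12*h_C + 1/12*h_D + 5/12*h_E
  h_D = 1 + 1/12*h_A + 1/2*h_B + 1/12*h_C + 1/6*h_D + 1/6*h_E
  h_E = 1 + 1/4*h_A + 1/12*h_B + 1/12*h_C + 1/3*h_D + 1/4*h_E

Substituting h_A = 0 and rearranging gives the linear system (I - Q) h = 1:
  [5/6, -1/6, -1/12, -1/2] . (h_B, h_C, h_D, h_E) = 1
  [-1/6, 11/12, -1/12, -5/12] . (h_B, h_C, h_D, h_E) = 1
  [-1/2, -1/12, 5/6, -1/6] . (h_B, h_C, h_D, h_E) = 1
  [-1/12, -1/12, -1/3, 3/4] . (h_B, h_C, h_D, h_E) = 1

Solving yields:
  h_B = 27444/4375
  h_C = 4692/875
  h_D = 28932/4375
  h_E = 24348/4375

Starting state is B, so the expected hitting time is h_B = 27444/4375.

Answer: 27444/4375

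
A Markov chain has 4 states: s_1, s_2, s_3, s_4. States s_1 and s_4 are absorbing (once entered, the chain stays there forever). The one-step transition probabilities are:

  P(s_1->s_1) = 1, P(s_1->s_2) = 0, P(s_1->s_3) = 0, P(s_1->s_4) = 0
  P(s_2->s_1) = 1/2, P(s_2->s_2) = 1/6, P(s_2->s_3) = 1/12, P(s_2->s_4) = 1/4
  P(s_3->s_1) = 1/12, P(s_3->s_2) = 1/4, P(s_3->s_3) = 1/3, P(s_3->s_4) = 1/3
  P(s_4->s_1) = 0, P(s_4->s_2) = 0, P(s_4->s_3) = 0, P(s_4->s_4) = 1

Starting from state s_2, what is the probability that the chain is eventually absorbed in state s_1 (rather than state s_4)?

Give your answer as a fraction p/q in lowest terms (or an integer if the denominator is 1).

Let a_i = P(absorbed in s_1 | start in state i).
Boundary conditions: a_s_1 = 1, a_s_4 = 0.
For each transient state i, a_i = sum_j P(i->j) * a_j:
  a_s_2 = 1/2*a_s_1 + 1/6*a_s_2 + 1/12*a_s_3 + 1/4*a_s_4
  a_s_3 = 1/12*a_s_1 + 1/4*a_s_2 + 1/3*a_s_3 + 1/3*a_s_4

Substituting a_s_1 = 1 and a_s_4 = 0, rearrange to (I - Q) a = r where r[i] = P(i -> s_1):
  [5/6, -1/12] . (a_s_2, a_s_3) = 1/2
  [-1/4, 2/3] . (a_s_2, a_s_3) = 1/12

Solving yields:
  a_s_2 = 7/11
  a_s_3 = 4/11

Starting state is s_2, so the absorption probability is a_s_2 = 7/11.

Answer: 7/11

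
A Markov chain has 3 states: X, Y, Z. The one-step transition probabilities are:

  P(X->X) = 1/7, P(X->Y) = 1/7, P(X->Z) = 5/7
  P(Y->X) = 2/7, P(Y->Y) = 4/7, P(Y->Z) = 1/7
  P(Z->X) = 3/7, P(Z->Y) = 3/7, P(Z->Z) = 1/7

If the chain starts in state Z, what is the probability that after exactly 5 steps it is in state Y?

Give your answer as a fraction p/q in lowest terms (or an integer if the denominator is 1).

Answer: 6807/16807

Derivation:
Computing P^5 by repeated multiplication:
P^1 =
  X: [1/7, 1/7, 5/7]
  Y: [2/7, 4/7, 1/7]
  Z: [3/7, 3/7, 1/7]
P^2 =
  X: [18/49, 20/49, 11/49]
  Y: [13/49, 3/7, 15/49]
  Z: [12/49, 18/49, 19/49]
P^3 =
  X: [13/49, 131/343, 121/343]
  Y: [100/343, 142/343, 101/343]
  Z: [15/49, 141/343, 97/343]
P^4 =
  X: [716/2401, 978/2401, 101/343]
  Y: [687/2401, 971/2401, 743/2401]
  Z: [678/2401, 960/2401, 109/343]
P^5 =
  X: [4793/16807, 6749/16807, 5265/16807]
  Y: [694/2401, 6800/16807, 5149/16807]
  Z: [4887/16807, 6807/16807, 5113/16807]

(P^5)[Z -> Y] = 6807/16807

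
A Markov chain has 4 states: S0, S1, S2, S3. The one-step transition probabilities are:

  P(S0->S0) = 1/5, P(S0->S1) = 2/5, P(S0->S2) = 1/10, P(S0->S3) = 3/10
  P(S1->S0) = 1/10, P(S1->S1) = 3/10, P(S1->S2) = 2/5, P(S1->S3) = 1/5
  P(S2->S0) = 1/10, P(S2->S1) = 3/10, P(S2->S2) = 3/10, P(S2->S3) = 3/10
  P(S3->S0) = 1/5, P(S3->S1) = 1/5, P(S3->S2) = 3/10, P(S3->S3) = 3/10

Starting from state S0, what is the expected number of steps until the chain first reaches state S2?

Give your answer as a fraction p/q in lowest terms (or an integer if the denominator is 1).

Answer: 270/67

Derivation:
Let h_i = expected steps to first reach S2 from state i.
Boundary: h_S2 = 0.
First-step equations for the other states:
  h_S0 = 1 + 1/5*h_S0 + 2/5*h_S1 + 1/10*h_S2 + 3/10*h_S3
  h_S1 = 1 + 1/10*h_S0 + 3/10*h_S1 + 2/5*h_S2 + 1/5*h_S3
  h_S3 = 1 + 1/5*h_S0 + 1/5*h_S1 + 3/10*h_S2 + 3/10*h_S3

Substituting h_S2 = 0 and rearranging gives the linear system (I - Q) h = 1:
  [4/5, -2/5, -3/10] . (h_S0, h_S1, h_S3) = 1
  [-1/10, 7/10, -1/5] . (h_S0, h_S1, h_S3) = 1
  [-1/5, -1/5, 7/10] . (h_S0, h_S1, h_S3) = 1

Solving yields:
  h_S0 = 270/67
  h_S1 = 200/67
  h_S3 = 230/67

Starting state is S0, so the expected hitting time is h_S0 = 270/67.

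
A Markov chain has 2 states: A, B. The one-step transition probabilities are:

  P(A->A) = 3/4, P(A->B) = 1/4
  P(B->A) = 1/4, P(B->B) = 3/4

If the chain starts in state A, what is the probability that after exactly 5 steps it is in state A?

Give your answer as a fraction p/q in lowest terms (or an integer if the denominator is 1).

Answer: 33/64

Derivation:
Computing P^5 by repeated multiplication:
P^1 =
  A: [3/4, 1/4]
  B: [1/4, 3/4]
P^2 =
  A: [5/8, 3/8]
  B: [3/8, 5/8]
P^3 =
  A: [9/16, 7/16]
  B: [7/16, 9/16]
P^4 =
  A: [17/32, 15/32]
  B: [15/32, 17/32]
P^5 =
  A: [33/64, 31/64]
  B: [31/64, 33/64]

(P^5)[A -> A] = 33/64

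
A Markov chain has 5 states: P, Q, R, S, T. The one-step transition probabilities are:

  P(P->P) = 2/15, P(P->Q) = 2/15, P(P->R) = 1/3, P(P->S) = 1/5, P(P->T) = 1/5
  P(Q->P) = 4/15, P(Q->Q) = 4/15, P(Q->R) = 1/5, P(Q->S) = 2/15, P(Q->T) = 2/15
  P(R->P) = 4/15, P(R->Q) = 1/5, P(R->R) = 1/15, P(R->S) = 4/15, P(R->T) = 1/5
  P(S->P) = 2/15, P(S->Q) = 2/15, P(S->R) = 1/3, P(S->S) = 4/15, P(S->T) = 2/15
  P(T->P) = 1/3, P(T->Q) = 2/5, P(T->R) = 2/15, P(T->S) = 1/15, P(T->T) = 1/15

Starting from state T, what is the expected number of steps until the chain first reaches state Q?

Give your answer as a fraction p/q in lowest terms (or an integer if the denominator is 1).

Answer: 5765/1441

Derivation:
Let h_i = expected steps to first reach Q from state i.
Boundary: h_Q = 0.
First-step equations for the other states:
  h_P = 1 + 2/15*h_P + 2/15*h_Q + 1/3*h_R + 1/5*h_S + 1/5*h_T
  h_R = 1 + 4/15*h_P + 1/5*h_Q + 1/15*h_R + 4/15*h_S + 1/5*h_T
  h_S = 1 + 2/15*h_P + 2/15*h_Q + 1/3*h_R + 4/15*h_S + 2/15*h_T
  h_T = 1 + 1/3*h_P + 2/5*h_Q + 2/15*h_R + 1/15*h_S + 1/15*h_T

Substituting h_Q = 0 and rearranging gives the linear system (I - Q) h = 1:
  [13/15, -1/3, -1/5, -1/5] . (h_P, h_R, h_S, h_T) = 1
  [-4/15, 14/15, -4/15, -1/5] . (h_P, h_R, h_S, h_T) = 1
  [-2/15, -1/3, 11/15, -2/15] . (h_P, h_R, h_S, h_T) = 1
  [-1/3, -2/15, -1/15, 14/15] . (h_P, h_R, h_S, h_T) = 1

Solving yields:
  h_P = 22405/4323
  h_R = 21245/4323
  h_S = 690/131
  h_T = 5765/1441

Starting state is T, so the expected hitting time is h_T = 5765/1441.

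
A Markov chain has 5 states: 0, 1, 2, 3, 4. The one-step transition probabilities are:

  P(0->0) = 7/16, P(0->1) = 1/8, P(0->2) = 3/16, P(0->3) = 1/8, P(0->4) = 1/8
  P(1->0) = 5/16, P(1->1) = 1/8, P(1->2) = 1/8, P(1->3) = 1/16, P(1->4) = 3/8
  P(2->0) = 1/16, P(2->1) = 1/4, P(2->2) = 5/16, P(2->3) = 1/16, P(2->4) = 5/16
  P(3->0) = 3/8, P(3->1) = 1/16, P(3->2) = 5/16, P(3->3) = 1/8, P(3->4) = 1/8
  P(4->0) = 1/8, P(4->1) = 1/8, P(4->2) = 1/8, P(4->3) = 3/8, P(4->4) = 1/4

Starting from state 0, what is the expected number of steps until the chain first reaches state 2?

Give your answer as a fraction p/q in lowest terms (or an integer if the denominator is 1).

Answer: 14344/2719

Derivation:
Let h_i = expected steps to first reach 2 from state i.
Boundary: h_2 = 0.
First-step equations for the other states:
  h_0 = 1 + 7/16*h_0 + 1/8*h_1 + 3/16*h_2 + 1/8*h_3 + 1/8*h_4
  h_1 = 1 + 5/16*h_0 + 1/8*h_1 + 1/8*h_2 + 1/16*h_3 + 3/8*h_4
  h_3 = 1 + 3/8*h_0 + 1/16*h_1 + 5/16*h_2 + 1/8*h_3 + 1/8*h_4
  h_4 = 1 + 1/8*h_0 + 1/8*h_1 + 1/8*h_2 + 3/8*h_3 + 1/4*h_4

Substituting h_2 = 0 and rearranging gives the linear system (I - Q) h = 1:
  [9/16, -1/8, -1/8, -1/8] . (h_0, h_1, h_3, h_4) = 1
  [-5/16, 7/8, -1/16, -3/8] . (h_0, h_1, h_3, h_4) = 1
  [-3/8, -1/16, 7/8, -1/8] . (h_0, h_1, h_3, h_4) = 1
  [-1/8, -1/8, -3/8, 3/4] . (h_0, h_1, h_3, h_4) = 1

Solving yields:
  h_0 = 14344/2719
  h_1 = 15480/2719
  h_3 = 12480/2719
  h_4 = 14836/2719

Starting state is 0, so the expected hitting time is h_0 = 14344/2719.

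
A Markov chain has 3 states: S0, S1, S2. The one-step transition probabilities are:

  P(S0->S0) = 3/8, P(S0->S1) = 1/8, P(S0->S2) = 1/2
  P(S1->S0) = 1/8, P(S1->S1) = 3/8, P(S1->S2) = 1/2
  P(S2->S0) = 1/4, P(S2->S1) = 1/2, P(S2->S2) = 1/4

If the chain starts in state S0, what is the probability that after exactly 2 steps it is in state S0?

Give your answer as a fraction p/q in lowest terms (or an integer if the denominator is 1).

Answer: 9/32

Derivation:
Computing P^2 by repeated multiplication:
P^1 =
  S0: [3/8, 1/8, 1/2]
  S1: [1/8, 3/8, 1/2]
  S2: [1/4, 1/2, 1/4]
P^2 =
  S0: [9/32, 11/32, 3/8]
  S1: [7/32, 13/32, 3/8]
  S2: [7/32, 11/32, 7/16]

(P^2)[S0 -> S0] = 9/32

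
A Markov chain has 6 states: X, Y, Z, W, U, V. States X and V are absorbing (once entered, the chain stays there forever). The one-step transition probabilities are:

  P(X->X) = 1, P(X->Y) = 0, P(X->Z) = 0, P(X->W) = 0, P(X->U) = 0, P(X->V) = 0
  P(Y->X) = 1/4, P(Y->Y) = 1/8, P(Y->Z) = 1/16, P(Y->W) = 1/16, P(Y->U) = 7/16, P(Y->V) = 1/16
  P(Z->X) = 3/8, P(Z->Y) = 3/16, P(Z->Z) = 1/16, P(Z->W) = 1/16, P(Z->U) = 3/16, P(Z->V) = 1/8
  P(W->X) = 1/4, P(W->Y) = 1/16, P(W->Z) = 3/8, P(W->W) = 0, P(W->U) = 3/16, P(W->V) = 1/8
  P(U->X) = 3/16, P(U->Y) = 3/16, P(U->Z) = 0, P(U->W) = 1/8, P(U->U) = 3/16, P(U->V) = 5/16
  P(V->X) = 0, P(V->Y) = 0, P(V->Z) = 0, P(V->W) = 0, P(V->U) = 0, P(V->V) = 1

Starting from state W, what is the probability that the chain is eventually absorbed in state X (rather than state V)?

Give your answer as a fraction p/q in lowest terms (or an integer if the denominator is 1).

Answer: 21189/34052

Derivation:
Let a_i = P(absorbed in X | start in state i).
Boundary conditions: a_X = 1, a_V = 0.
For each transient state i, a_i = sum_j P(i->j) * a_j:
  a_Y = 1/4*a_X + 1/8*a_Y + 1/16*a_Z + 1/16*a_W + 7/16*a_U + 1/16*a_V
  a_Z = 3/8*a_X + 3/16*a_Y + 1/16*a_Z + 1/16*a_W + 3/16*a_U + 1/8*a_V
  a_W = 1/4*a_X + 1/16*a_Y + 3/8*a_Z + 0*a_W + 3/16*a_U + 1/8*a_V
  a_U = 3/16*a_X + 3/16*a_Y + 0*a_Z + 1/8*a_W + 3/16*a_U + 5/16*a_V

Substituting a_X = 1 and a_V = 0, rearrange to (I - Q) a = r where r[i] = P(i -> X):
  [7/8, -1/16, -1/16, -7/16] . (a_Y, a_Z, a_W, a_U) = 1/4
  [-3/16, 15/16, -1/16, -3/16] . (a_Y, a_Z, a_W, a_U) = 3/8
  [-1/16, -3/8, 1, -3/16] . (a_Y, a_Z, a_W, a_U) = 1/4
  [-3/16, 0, -1/8, 13/16] . (a_Y, a_Z, a_W, a_U) = 3/16

Solving yields:
  a_Y = 5200/8513
  a_Z = 22377/34052
  a_W = 21189/34052
  a_U = 7959/17026

Starting state is W, so the absorption probability is a_W = 21189/34052.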